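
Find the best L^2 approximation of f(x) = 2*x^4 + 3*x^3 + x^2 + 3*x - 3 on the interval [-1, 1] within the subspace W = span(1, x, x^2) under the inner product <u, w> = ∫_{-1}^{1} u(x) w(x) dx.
g(x) = 19*x^2/7 + 24*x/5 - 111/35

The best approximation g ∈ W is the orthogonal projection of f onto W. Writing g = a_0 + a_1 x + a_2 x^2, the coefficients solve the normal equations G · a = b where
  G_{ij} = <φ_i, φ_j> and b_i = <f, φ_i>, with φ_0 = 1, φ_1 = x, φ_2 = x^2.
G =
  [2, 0, 2/3]
  [0, 2/3, 0]
  [2/3, 0, 2/5],
b = (-68/15, 16/5, -36/35).
Solving gives a_0 = -111/35, a_1 = 24/5, a_2 = 19/7, so
  g(x) = 19*x^2/7 + 24*x/5 - 111/35.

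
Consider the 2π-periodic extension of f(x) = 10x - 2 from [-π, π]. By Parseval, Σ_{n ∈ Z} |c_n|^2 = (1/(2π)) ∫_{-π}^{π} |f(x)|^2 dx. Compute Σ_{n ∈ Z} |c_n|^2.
Σ |c_n|^2 = 100π^2/3 + 4

Expand and integrate term by term over [-π, π]:
  ∫ (10x)^2 dx = 100·(2π^3/3); ∫ 2·10·(-2)·x dx = 0 (odd integrand); ∫ (-2)^2 dx = 4·2π.
So (1/(2π)) ∫_{-π}^{π} (10x - 2)^2 dx = 100π^2/3 + 4 = 100π^2/3 + 4.
Parseval ⇒ Σ |c_n|^2 = 100π^2/3 + 4.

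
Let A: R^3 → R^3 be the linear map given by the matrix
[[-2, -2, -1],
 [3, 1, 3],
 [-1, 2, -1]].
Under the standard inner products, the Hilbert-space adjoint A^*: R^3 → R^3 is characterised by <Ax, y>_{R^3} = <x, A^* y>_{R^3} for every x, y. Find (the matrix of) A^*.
A^* = A^T =
[[-2, 3, -1],
 [-2, 1, 2],
 [-1, 3, -1]]

For real matrices with standard dot products, the defining identity <Ax, y> = <x, A^* y> gives (Ax)^T y = x^T (A^*) y, i.e. x^T A^T y = x^T (A^*) y. Since this holds for all x, y, we must have A^* = A^T. Therefore
A^* =
[[-2, 3, -1],
 [-2, 1, 2],
 [-1, 3, -1]].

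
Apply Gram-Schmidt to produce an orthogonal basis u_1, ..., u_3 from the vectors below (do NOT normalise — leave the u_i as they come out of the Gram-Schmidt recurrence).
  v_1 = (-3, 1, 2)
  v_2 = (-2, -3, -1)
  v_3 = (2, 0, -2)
Orthogonal basis:
  u_1 = (-3, 1, 2)
  u_2 = (-25/14, -43/14, -8/7)
  u_3 = (-4/13, 28/65, -44/65)

Apply the Gram-Schmidt recurrence
  u_1 = v_1
  u_i = v_i − Σ_{j<i} ((v_i · u_j) / (u_j · u_j)) · u_j.

Step by step this gives:
  u_1 = (-3, 1, 2)
  u_2 = (-25/14, -43/14, -8/7)
  u_3 = (-4/13, 28/65, -44/65)

Orthogonality check:
  u_2 · u_1 = 0 (should be 0)
  u_3 · u_1 = 0 (should be 0)
  u_3 · u_2 = 0 (should be 0)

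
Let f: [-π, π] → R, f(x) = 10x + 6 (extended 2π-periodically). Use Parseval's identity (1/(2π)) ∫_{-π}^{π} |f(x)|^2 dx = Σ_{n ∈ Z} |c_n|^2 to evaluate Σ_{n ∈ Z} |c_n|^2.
Σ |c_n|^2 = 100π^2/3 + 36

Expand and integrate term by term over [-π, π]:
  ∫ (10x)^2 dx = 100·(2π^3/3); ∫ 2·10·(6)·x dx = 0 (odd integrand); ∫ 6^2 dx = 36·2π.
So (1/(2π)) ∫_{-π}^{π} (10x + 6)^2 dx = 100π^2/3 + 36 = 100π^2/3 + 36.
Parseval ⇒ Σ |c_n|^2 = 100π^2/3 + 36.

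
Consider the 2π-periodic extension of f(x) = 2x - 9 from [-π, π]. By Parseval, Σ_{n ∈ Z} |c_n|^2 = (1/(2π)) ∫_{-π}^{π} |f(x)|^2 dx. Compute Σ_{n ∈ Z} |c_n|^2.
Σ |c_n|^2 = 4π^2/3 + 81

Expand and integrate term by term over [-π, π]:
  ∫ (2x)^2 dx = 4·(2π^3/3); ∫ 2·2·(-9)·x dx = 0 (odd integrand); ∫ (-9)^2 dx = 81·2π.
So (1/(2π)) ∫_{-π}^{π} (2x - 9)^2 dx = 4π^2/3 + 81 = 4π^2/3 + 81.
Parseval ⇒ Σ |c_n|^2 = 4π^2/3 + 81.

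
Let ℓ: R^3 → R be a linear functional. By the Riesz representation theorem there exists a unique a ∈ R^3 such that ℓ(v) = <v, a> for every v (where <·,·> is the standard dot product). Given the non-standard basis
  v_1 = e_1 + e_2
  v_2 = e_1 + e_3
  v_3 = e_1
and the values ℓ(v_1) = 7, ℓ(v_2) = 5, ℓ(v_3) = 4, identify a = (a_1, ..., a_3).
a = (4, 3, 1)

Write a = (a_1, ..., a_3) in the standard basis. For each basis vector v_i, ℓ(v_i) = <v_i, a> is a linear equation in the a_j's. Collect the n equations into a matrix system V a = ℓ, where row i of V is v_i (expressed in the standard basis). Since V is invertible (lower-triangular with 1s on the diagonal, up to permutation), solve by back-substitution:
  V =
[[1, 1, 0],
 [1, 0, 1],
 [1, 0, 0]]
  V a = (7, 5, 4)
Solving gives a = (4, 3, 1).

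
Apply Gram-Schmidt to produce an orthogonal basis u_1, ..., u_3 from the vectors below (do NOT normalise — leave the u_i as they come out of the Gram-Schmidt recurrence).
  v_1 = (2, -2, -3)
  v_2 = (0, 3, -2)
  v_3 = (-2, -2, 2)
Orthogonal basis:
  u_1 = (2, -2, -3)
  u_2 = (0, 3, -2)
  u_3 = (-22/17, -88/221, -132/221)

Apply the Gram-Schmidt recurrence
  u_1 = v_1
  u_i = v_i − Σ_{j<i} ((v_i · u_j) / (u_j · u_j)) · u_j.

Step by step this gives:
  u_1 = (2, -2, -3)
  u_2 = (0, 3, -2)
  u_3 = (-22/17, -88/221, -132/221)

Orthogonality check:
  u_2 · u_1 = 0 (should be 0)
  u_3 · u_1 = 0 (should be 0)
  u_3 · u_2 = 0 (should be 0)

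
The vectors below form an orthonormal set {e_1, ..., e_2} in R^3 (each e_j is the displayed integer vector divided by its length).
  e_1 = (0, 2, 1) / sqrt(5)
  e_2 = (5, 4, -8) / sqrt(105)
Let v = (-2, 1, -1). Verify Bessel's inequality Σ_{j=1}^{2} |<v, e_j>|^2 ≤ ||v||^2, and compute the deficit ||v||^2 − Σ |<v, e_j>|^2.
Σ |<v, e_j>|^2 = 5/21; ||v||^2 = 6; deficit = 121/21

Write each e_j = u_j / sqrt(<u_j, u_j>) where u_j is the displayed integer vector. Then <v, e_j> = <v, u_j> / sqrt(<u_j, u_j>), so |<v, e_j>|^2 = <v, u_j>^2 / <u_j, u_j>.
Coefficients: <v, e_1> = 1/sqrt(5), <v, e_2> = 2/sqrt(105).
Square and sum: Σ |<v, e_j>|^2 = 5/21.
Compute ||v||^2 = v·v = 6.
Deficit = 6 − 5/21 = 121/21 ≥ 0, confirming Bessel's inequality. (The deficit equals ||v − Σ <v,e_j> e_j||^2, the squared distance from v to span{e_j}.)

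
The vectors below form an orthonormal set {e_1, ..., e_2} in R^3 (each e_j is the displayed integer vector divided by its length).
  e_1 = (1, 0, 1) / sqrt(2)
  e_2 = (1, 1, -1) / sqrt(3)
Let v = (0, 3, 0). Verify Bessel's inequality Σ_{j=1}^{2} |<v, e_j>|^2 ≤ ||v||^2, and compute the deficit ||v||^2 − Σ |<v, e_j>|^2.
Σ |<v, e_j>|^2 = 3; ||v||^2 = 9; deficit = 6

Write each e_j = u_j / sqrt(<u_j, u_j>) where u_j is the displayed integer vector. Then <v, e_j> = <v, u_j> / sqrt(<u_j, u_j>), so |<v, e_j>|^2 = <v, u_j>^2 / <u_j, u_j>.
Coefficients: <v, e_1> = 0/sqrt(2), <v, e_2> = 3/sqrt(3).
Square and sum: Σ |<v, e_j>|^2 = 3.
Compute ||v||^2 = v·v = 9.
Deficit = 9 − 3 = 6 ≥ 0, confirming Bessel's inequality. (The deficit equals ||v − Σ <v,e_j> e_j||^2, the squared distance from v to span{e_j}.)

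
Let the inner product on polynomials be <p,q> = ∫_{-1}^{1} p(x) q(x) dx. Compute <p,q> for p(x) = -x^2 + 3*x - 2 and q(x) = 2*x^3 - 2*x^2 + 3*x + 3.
<p,q> = -32/15

Expand the product: p(x)·q(x) = -2*x^5 + 8*x^4 - 13*x^3 + 10*x^2 + 3*x - 6.
∫_{-1}^{1} of each monomial x^k gives [2/(k+1) if k even, 0 if k odd]. Integrating term-by-term (or equivalently evaluating the antiderivative F(x) = -x^6/3 + 8*x^5/5 - 13*x^4/4 + 10*x^3/3 + 3*x^2/2 - 6*x at the endpoints):
  F(1) − F(−1) = -63/20 − (-61/60) = -32/15.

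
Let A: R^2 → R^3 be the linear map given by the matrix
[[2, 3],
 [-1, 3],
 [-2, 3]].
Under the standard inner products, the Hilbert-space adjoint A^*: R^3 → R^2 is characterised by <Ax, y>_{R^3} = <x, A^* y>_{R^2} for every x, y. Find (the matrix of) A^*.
A^* = A^T =
[[2, -1, -2],
 [3, 3, 3]]

For real matrices with standard dot products, the defining identity <Ax, y> = <x, A^* y> gives (Ax)^T y = x^T (A^*) y, i.e. x^T A^T y = x^T (A^*) y. Since this holds for all x, y, we must have A^* = A^T. Therefore
A^* =
[[2, -1, -2],
 [3, 3, 3]].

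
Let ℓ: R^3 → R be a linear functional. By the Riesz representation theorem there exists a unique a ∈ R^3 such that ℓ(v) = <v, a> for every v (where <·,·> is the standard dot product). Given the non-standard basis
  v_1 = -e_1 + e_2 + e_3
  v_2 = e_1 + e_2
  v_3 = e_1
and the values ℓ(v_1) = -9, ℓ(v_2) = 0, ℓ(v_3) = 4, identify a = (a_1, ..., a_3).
a = (4, -4, -1)

Write a = (a_1, ..., a_3) in the standard basis. For each basis vector v_i, ℓ(v_i) = <v_i, a> is a linear equation in the a_j's. Collect the n equations into a matrix system V a = ℓ, where row i of V is v_i (expressed in the standard basis). Since V is invertible (lower-triangular with 1s on the diagonal, up to permutation), solve by back-substitution:
  V =
[[-1, 1, 1],
 [1, 1, 0],
 [1, 0, 0]]
  V a = (-9, 0, 4)
Solving gives a = (4, -4, -1).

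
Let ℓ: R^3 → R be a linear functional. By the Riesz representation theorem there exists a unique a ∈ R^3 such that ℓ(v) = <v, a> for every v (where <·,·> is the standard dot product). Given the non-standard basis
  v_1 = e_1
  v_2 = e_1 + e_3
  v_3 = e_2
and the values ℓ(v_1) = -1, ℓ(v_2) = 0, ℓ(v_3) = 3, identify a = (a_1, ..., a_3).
a = (-1, 3, 1)

Write a = (a_1, ..., a_3) in the standard basis. For each basis vector v_i, ℓ(v_i) = <v_i, a> is a linear equation in the a_j's. Collect the n equations into a matrix system V a = ℓ, where row i of V is v_i (expressed in the standard basis). Since V is invertible (lower-triangular with 1s on the diagonal, up to permutation), solve by back-substitution:
  V =
[[1, 0, 0],
 [1, 0, 1],
 [0, 1, 0]]
  V a = (-1, 0, 3)
Solving gives a = (-1, 3, 1).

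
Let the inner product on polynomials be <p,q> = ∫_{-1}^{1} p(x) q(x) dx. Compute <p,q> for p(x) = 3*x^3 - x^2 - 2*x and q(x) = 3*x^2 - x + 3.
<p,q> = -46/15

Expand the product: p(x)·q(x) = 9*x^5 - 6*x^4 + 4*x^3 - x^2 - 6*x.
∫_{-1}^{1} of each monomial x^k gives [2/(k+1) if k even, 0 if k odd]. Integrating term-by-term (or equivalently evaluating the antiderivative F(x) = 3*x^6/2 - 6*x^5/5 + x^4 - x^3/3 - 3*x^2 at the endpoints):
  F(1) − F(−1) = -61/30 − (31/30) = -46/15.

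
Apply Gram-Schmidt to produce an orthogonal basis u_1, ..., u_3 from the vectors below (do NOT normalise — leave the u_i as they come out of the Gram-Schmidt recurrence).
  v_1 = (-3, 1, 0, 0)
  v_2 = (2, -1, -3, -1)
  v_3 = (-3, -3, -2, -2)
Orthogonal basis:
  u_1 = (-3, 1, 0, 0)
  u_2 = (-1/10, -3/10, -3, -1)
  u_3 = (-112/101, -336/101, 74/101, -110/101)

Apply the Gram-Schmidt recurrence
  u_1 = v_1
  u_i = v_i − Σ_{j<i} ((v_i · u_j) / (u_j · u_j)) · u_j.

Step by step this gives:
  u_1 = (-3, 1, 0, 0)
  u_2 = (-1/10, -3/10, -3, -1)
  u_3 = (-112/101, -336/101, 74/101, -110/101)

Orthogonality check:
  u_2 · u_1 = 0 (should be 0)
  u_3 · u_1 = 0 (should be 0)
  u_3 · u_2 = 0 (should be 0)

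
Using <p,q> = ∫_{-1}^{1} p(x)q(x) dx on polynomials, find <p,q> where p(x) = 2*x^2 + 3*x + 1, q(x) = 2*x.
<p,q> = 4

Expand the product: p(x)·q(x) = 4*x^3 + 6*x^2 + 2*x.
∫_{-1}^{1} of each monomial x^k gives [2/(k+1) if k even, 0 if k odd]. Integrating term-by-term (or equivalently evaluating the antiderivative F(x) = x^4 + 2*x^3 + x^2 at the endpoints):
  F(1) − F(−1) = 4 − (0) = 4.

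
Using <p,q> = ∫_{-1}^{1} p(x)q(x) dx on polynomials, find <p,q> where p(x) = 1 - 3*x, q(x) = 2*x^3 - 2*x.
<p,q> = 8/5

Expand the product: p(x)·q(x) = -6*x^4 + 2*x^3 + 6*x^2 - 2*x.
∫_{-1}^{1} of each monomial x^k gives [2/(k+1) if k even, 0 if k odd]. Integrating term-by-term (or equivalently evaluating the antiderivative F(x) = -6*x^5/5 + x^4/2 + 2*x^3 - x^2 at the endpoints):
  F(1) − F(−1) = 3/10 − (-13/10) = 8/5.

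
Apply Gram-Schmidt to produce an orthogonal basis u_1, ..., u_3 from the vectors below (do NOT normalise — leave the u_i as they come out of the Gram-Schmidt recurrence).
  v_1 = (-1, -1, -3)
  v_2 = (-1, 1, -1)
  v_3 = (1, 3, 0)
Orthogonal basis:
  u_1 = (-1, -1, -3)
  u_2 = (-8/11, 14/11, -2/11)
  u_3 = (5/3, 5/6, -5/6)

Apply the Gram-Schmidt recurrence
  u_1 = v_1
  u_i = v_i − Σ_{j<i} ((v_i · u_j) / (u_j · u_j)) · u_j.

Step by step this gives:
  u_1 = (-1, -1, -3)
  u_2 = (-8/11, 14/11, -2/11)
  u_3 = (5/3, 5/6, -5/6)

Orthogonality check:
  u_2 · u_1 = 0 (should be 0)
  u_3 · u_1 = 0 (should be 0)
  u_3 · u_2 = 0 (should be 0)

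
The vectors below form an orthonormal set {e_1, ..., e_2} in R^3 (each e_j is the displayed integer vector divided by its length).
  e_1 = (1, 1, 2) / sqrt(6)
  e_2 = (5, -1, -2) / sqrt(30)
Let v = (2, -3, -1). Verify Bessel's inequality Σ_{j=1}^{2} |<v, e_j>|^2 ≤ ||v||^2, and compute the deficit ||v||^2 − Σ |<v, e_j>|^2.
Σ |<v, e_j>|^2 = 9; ||v||^2 = 14; deficit = 5

Write each e_j = u_j / sqrt(<u_j, u_j>) where u_j is the displayed integer vector. Then <v, e_j> = <v, u_j> / sqrt(<u_j, u_j>), so |<v, e_j>|^2 = <v, u_j>^2 / <u_j, u_j>.
Coefficients: <v, e_1> = -3/sqrt(6), <v, e_2> = 15/sqrt(30).
Square and sum: Σ |<v, e_j>|^2 = 9.
Compute ||v||^2 = v·v = 14.
Deficit = 14 − 9 = 5 ≥ 0, confirming Bessel's inequality. (The deficit equals ||v − Σ <v,e_j> e_j||^2, the squared distance from v to span{e_j}.)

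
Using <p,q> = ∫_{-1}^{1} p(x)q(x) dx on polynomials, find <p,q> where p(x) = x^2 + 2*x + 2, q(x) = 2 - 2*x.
<p,q> = 20/3

Expand the product: p(x)·q(x) = -2*x^3 - 2*x^2 + 4.
∫_{-1}^{1} of each monomial x^k gives [2/(k+1) if k even, 0 if k odd]. Integrating term-by-term (or equivalently evaluating the antiderivative F(x) = -x^4/2 - 2*x^3/3 + 4*x at the endpoints):
  F(1) − F(−1) = 17/6 − (-23/6) = 20/3.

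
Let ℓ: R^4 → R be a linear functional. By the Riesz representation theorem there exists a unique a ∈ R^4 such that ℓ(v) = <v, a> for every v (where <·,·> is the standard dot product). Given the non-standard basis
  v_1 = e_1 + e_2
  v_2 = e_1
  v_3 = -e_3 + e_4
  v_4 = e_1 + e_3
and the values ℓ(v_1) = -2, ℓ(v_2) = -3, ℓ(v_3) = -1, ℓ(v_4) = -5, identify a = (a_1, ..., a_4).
a = (-3, 1, -2, -3)

Write a = (a_1, ..., a_4) in the standard basis. For each basis vector v_i, ℓ(v_i) = <v_i, a> is a linear equation in the a_j's. Collect the n equations into a matrix system V a = ℓ, where row i of V is v_i (expressed in the standard basis). Since V is invertible (lower-triangular with 1s on the diagonal, up to permutation), solve by back-substitution:
  V =
[[1, 1, 0, 0],
 [1, 0, 0, 0],
 [0, 0, -1, 1],
 [1, 0, 1, 0]]
  V a = (-2, -3, -1, -5)
Solving gives a = (-3, 1, -2, -3).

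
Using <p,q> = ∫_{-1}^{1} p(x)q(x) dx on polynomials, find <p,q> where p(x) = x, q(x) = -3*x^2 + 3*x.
<p,q> = 2

Expand the product: p(x)·q(x) = -3*x^3 + 3*x^2.
∫_{-1}^{1} of each monomial x^k gives [2/(k+1) if k even, 0 if k odd]. Integrating term-by-term (or equivalently evaluating the antiderivative F(x) = -3*x^4/4 + x^3 at the endpoints):
  F(1) − F(−1) = 1/4 − (-7/4) = 2.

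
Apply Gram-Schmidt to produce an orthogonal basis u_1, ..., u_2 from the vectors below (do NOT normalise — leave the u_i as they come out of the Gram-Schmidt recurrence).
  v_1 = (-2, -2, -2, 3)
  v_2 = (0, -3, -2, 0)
Orthogonal basis:
  u_1 = (-2, -2, -2, 3)
  u_2 = (20/21, -43/21, -22/21, -10/7)

Apply the Gram-Schmidt recurrence
  u_1 = v_1
  u_i = v_i − Σ_{j<i} ((v_i · u_j) / (u_j · u_j)) · u_j.

Step by step this gives:
  u_1 = (-2, -2, -2, 3)
  u_2 = (20/21, -43/21, -22/21, -10/7)

Orthogonality check:
  u_2 · u_1 = 0 (should be 0)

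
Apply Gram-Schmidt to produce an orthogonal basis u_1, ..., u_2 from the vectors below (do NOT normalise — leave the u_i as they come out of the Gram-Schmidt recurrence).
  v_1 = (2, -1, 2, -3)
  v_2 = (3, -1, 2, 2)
Orthogonal basis:
  u_1 = (2, -1, 2, -3)
  u_2 = (22/9, -13/18, 13/9, 17/6)

Apply the Gram-Schmidt recurrence
  u_1 = v_1
  u_i = v_i − Σ_{j<i} ((v_i · u_j) / (u_j · u_j)) · u_j.

Step by step this gives:
  u_1 = (2, -1, 2, -3)
  u_2 = (22/9, -13/18, 13/9, 17/6)

Orthogonality check:
  u_2 · u_1 = 0 (should be 0)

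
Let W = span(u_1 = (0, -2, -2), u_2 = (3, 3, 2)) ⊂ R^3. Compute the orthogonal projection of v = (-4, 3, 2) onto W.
proj_W(v) = (-69/19, 36/19, 59/19)

Set up U = [u_1 | ... | u_2] ∈ R^(3×2). The projector onto W = col(U) is P = U (U^T U)^(-1) U^T.
Compute U^T U =
  [8, -10]
  [-10, 22],
and U^T v = (-10, 1).
Solve U^T U · c = U^T v for the coefficients: c = (-105/38, -23/19). The projection is proj_W(v) = U c.
Check: (v - proj_W(v)) · u_1 = 0  (should be 0).
Check: (v - proj_W(v)) · u_2 = 0  (should be 0).
Result: proj_W(v) = (-69/19, 36/19, 59/19).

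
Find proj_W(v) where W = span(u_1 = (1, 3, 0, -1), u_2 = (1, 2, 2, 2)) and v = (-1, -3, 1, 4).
proj_W(v) = (-47/59, -385/118, 103/59, 403/118)

Set up U = [u_1 | ... | u_2] ∈ R^(4×2). The projector onto W = col(U) is P = U (U^T U)^(-1) U^T.
Compute U^T U =
  [11, 5]
  [5, 13],
and U^T v = (-14, 3).
Solve U^T U · c = U^T v for the coefficients: c = (-197/118, 103/118). The projection is proj_W(v) = U c.
Check: (v - proj_W(v)) · u_1 = 0  (should be 0).
Check: (v - proj_W(v)) · u_2 = 0  (should be 0).
Result: proj_W(v) = (-47/59, -385/118, 103/59, 403/118).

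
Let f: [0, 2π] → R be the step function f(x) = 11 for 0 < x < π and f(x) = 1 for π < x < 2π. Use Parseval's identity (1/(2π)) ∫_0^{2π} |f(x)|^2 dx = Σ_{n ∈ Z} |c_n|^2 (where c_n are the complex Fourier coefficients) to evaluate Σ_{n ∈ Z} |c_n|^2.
Σ |c_n|^2 = 61

Parseval equates the L^2 energy of f (normalised by 1/(2π)) with the ℓ^2 sum of its Fourier coefficients: (1/(2π)) ∫_0^{2π} |f|^2 = Σ |c_n|^2.
Compute the left side: (1/(2π)) [∫_0^π 11^2 dx + ∫_π^{2π} 1^2 dx] = (1/(2π)) · (121π + 1π) = (121 + 1)/2 = 61.
So Σ_{n ∈ Z} |c_n|^2 = 61.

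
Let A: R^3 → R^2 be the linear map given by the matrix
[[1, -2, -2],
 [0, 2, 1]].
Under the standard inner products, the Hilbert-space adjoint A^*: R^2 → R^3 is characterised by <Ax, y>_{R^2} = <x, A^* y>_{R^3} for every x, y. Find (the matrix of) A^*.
A^* = A^T =
[[1, 0],
 [-2, 2],
 [-2, 1]]

For real matrices with standard dot products, the defining identity <Ax, y> = <x, A^* y> gives (Ax)^T y = x^T (A^*) y, i.e. x^T A^T y = x^T (A^*) y. Since this holds for all x, y, we must have A^* = A^T. Therefore
A^* =
[[1, 0],
 [-2, 2],
 [-2, 1]].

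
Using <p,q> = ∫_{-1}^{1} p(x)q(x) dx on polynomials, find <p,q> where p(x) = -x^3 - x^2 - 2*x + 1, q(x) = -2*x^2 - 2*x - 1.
<p,q> = 8/5

Expand the product: p(x)·q(x) = 2*x^5 + 4*x^4 + 7*x^3 + 3*x^2 - 1.
∫_{-1}^{1} of each monomial x^k gives [2/(k+1) if k even, 0 if k odd]. Integrating term-by-term (or equivalently evaluating the antiderivative F(x) = x^6/3 + 4*x^5/5 + 7*x^4/4 + x^3 - x at the endpoints):
  F(1) − F(−1) = 173/60 − (77/60) = 8/5.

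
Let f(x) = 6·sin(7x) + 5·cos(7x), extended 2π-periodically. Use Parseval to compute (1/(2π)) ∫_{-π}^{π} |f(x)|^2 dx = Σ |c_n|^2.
Σ |c_n|^2 = 61/2

Expand |f|^2 and use orthogonality of {sin(nx), cos(mx)} on [-π, π]:
  ∫_{-π}^{π} sin(nx)^2 dx = π, ∫ cos(mx)^2 dx = π, and cross terms integrate to 0.
So ∫_{-π}^{π} f(x)^2 dx = 6^2 · π + 5^2 · π = (36 + 25)π.
Divide by 2π: (36 + 25)/2 = 61/2.
By Parseval, this equals Σ |c_n|^2.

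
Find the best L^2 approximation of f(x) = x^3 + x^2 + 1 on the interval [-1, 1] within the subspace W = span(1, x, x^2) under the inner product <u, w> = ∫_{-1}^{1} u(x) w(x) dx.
g(x) = x^2 + 3*x/5 + 1

The best approximation g ∈ W is the orthogonal projection of f onto W. Writing g = a_0 + a_1 x + a_2 x^2, the coefficients solve the normal equations G · a = b where
  G_{ij} = <φ_i, φ_j> and b_i = <f, φ_i>, with φ_0 = 1, φ_1 = x, φ_2 = x^2.
G =
  [2, 0, 2/3]
  [0, 2/3, 0]
  [2/3, 0, 2/5],
b = (8/3, 2/5, 16/15).
Solving gives a_0 = 1, a_1 = 3/5, a_2 = 1, so
  g(x) = x^2 + 3*x/5 + 1.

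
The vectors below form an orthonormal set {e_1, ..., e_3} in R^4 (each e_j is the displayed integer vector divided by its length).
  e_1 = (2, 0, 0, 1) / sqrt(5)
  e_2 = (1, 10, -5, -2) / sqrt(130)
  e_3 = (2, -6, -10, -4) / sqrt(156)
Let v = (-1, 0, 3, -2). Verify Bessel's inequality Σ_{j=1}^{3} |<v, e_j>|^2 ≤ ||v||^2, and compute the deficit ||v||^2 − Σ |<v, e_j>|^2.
Σ |<v, e_j>|^2 = 8; ||v||^2 = 14; deficit = 6

Write each e_j = u_j / sqrt(<u_j, u_j>) where u_j is the displayed integer vector. Then <v, e_j> = <v, u_j> / sqrt(<u_j, u_j>), so |<v, e_j>|^2 = <v, u_j>^2 / <u_j, u_j>.
Coefficients: <v, e_1> = -4/sqrt(5), <v, e_2> = -12/sqrt(130), <v, e_3> = -24/sqrt(156).
Square and sum: Σ |<v, e_j>|^2 = 8.
Compute ||v||^2 = v·v = 14.
Deficit = 14 − 8 = 6 ≥ 0, confirming Bessel's inequality. (The deficit equals ||v − Σ <v,e_j> e_j||^2, the squared distance from v to span{e_j}.)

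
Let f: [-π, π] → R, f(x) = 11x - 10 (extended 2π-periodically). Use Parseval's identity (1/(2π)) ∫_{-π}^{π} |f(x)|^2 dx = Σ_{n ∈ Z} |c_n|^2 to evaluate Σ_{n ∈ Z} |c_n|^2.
Σ |c_n|^2 = 121π^2/3 + 100

Expand and integrate term by term over [-π, π]:
  ∫ (11x)^2 dx = 121·(2π^3/3); ∫ 2·11·(-10)·x dx = 0 (odd integrand); ∫ (-10)^2 dx = 100·2π.
So (1/(2π)) ∫_{-π}^{π} (11x - 10)^2 dx = 121π^2/3 + 100 = 121π^2/3 + 100.
Parseval ⇒ Σ |c_n|^2 = 121π^2/3 + 100.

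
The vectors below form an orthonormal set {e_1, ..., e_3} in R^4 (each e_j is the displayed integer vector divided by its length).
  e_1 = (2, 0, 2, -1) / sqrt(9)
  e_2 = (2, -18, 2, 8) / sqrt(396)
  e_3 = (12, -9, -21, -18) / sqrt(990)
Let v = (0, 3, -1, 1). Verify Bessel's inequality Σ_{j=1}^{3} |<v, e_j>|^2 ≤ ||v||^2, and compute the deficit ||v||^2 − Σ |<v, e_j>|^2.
Σ |<v, e_j>|^2 = 37/5; ||v||^2 = 11; deficit = 18/5

Write each e_j = u_j / sqrt(<u_j, u_j>) where u_j is the displayed integer vector. Then <v, e_j> = <v, u_j> / sqrt(<u_j, u_j>), so |<v, e_j>|^2 = <v, u_j>^2 / <u_j, u_j>.
Coefficients: <v, e_1> = -3/sqrt(9), <v, e_2> = -48/sqrt(396), <v, e_3> = -24/sqrt(990).
Square and sum: Σ |<v, e_j>|^2 = 37/5.
Compute ||v||^2 = v·v = 11.
Deficit = 11 − 37/5 = 18/5 ≥ 0, confirming Bessel's inequality. (The deficit equals ||v − Σ <v,e_j> e_j||^2, the squared distance from v to span{e_j}.)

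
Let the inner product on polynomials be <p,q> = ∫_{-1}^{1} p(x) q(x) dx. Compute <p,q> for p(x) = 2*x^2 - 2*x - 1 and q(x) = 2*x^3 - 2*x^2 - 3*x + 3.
<p,q> = 2/15

Expand the product: p(x)·q(x) = 4*x^5 - 8*x^4 - 4*x^3 + 14*x^2 - 3*x - 3.
∫_{-1}^{1} of each monomial x^k gives [2/(k+1) if k even, 0 if k odd]. Integrating term-by-term (or equivalently evaluating the antiderivative F(x) = 2*x^6/3 - 8*x^5/5 - x^4 + 14*x^3/3 - 3*x^2/2 - 3*x at the endpoints):
  F(1) − F(−1) = -53/30 − (-19/10) = 2/15.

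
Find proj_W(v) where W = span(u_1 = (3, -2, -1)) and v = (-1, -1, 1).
proj_W(v) = (-3/7, 2/7, 1/7)

Set up U = [u_1 | ... | u_1] ∈ R^(3×1). The projector onto W = col(U) is P = U (U^T U)^(-1) U^T.
Compute U^T U =
  [14],
and U^T v = (-2).
Solve U^T U · c = U^T v for the coefficients: c = (-1/7). The projection is proj_W(v) = U c.
Check: (v - proj_W(v)) · u_1 = 0  (should be 0).
Result: proj_W(v) = (-3/7, 2/7, 1/7).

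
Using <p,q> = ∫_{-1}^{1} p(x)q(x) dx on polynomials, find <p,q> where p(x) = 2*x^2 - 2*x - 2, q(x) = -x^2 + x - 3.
<p,q> = 36/5

Expand the product: p(x)·q(x) = -2*x^4 + 4*x^3 - 6*x^2 + 4*x + 6.
∫_{-1}^{1} of each monomial x^k gives [2/(k+1) if k even, 0 if k odd]. Integrating term-by-term (or equivalently evaluating the antiderivative F(x) = -2*x^5/5 + x^4 - 2*x^3 + 2*x^2 + 6*x at the endpoints):
  F(1) − F(−1) = 33/5 − (-3/5) = 36/5.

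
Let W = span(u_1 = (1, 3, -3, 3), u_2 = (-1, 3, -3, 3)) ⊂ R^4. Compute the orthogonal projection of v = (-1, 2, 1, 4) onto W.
proj_W(v) = (-1, 5/3, -5/3, 5/3)

Set up U = [u_1 | ... | u_2] ∈ R^(4×2). The projector onto W = col(U) is P = U (U^T U)^(-1) U^T.
Compute U^T U =
  [28, 26]
  [26, 28],
and U^T v = (14, 16).
Solve U^T U · c = U^T v for the coefficients: c = (-2/9, 7/9). The projection is proj_W(v) = U c.
Check: (v - proj_W(v)) · u_1 = 0  (should be 0).
Check: (v - proj_W(v)) · u_2 = 0  (should be 0).
Result: proj_W(v) = (-1, 5/3, -5/3, 5/3).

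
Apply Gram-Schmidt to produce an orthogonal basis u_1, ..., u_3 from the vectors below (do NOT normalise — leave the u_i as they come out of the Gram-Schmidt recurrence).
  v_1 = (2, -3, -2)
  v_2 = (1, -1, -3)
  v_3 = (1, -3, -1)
Orthogonal basis:
  u_1 = (2, -3, -2)
  u_2 = (-5/17, 16/17, -29/17)
  u_3 = (-7/11, -4/11, -1/11)

Apply the Gram-Schmidt recurrence
  u_1 = v_1
  u_i = v_i − Σ_{j<i} ((v_i · u_j) / (u_j · u_j)) · u_j.

Step by step this gives:
  u_1 = (2, -3, -2)
  u_2 = (-5/17, 16/17, -29/17)
  u_3 = (-7/11, -4/11, -1/11)

Orthogonality check:
  u_2 · u_1 = 0 (should be 0)
  u_3 · u_1 = 0 (should be 0)
  u_3 · u_2 = 0 (should be 0)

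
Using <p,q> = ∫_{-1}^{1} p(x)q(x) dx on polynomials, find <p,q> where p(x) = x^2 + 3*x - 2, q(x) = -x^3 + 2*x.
<p,q> = 14/5

Expand the product: p(x)·q(x) = -x^5 - 3*x^4 + 4*x^3 + 6*x^2 - 4*x.
∫_{-1}^{1} of each monomial x^k gives [2/(k+1) if k even, 0 if k odd]. Integrating term-by-term (or equivalently evaluating the antiderivative F(x) = -x^6/6 - 3*x^5/5 + x^4 + 2*x^3 - 2*x^2 at the endpoints):
  F(1) − F(−1) = 7/30 − (-77/30) = 14/5.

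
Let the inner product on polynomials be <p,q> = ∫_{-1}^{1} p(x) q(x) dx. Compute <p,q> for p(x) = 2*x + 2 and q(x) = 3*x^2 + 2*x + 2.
<p,q> = 44/3

Expand the product: p(x)·q(x) = 6*x^3 + 10*x^2 + 8*x + 4.
∫_{-1}^{1} of each monomial x^k gives [2/(k+1) if k even, 0 if k odd]. Integrating term-by-term (or equivalently evaluating the antiderivative F(x) = 3*x^4/2 + 10*x^3/3 + 4*x^2 + 4*x at the endpoints):
  F(1) − F(−1) = 77/6 − (-11/6) = 44/3.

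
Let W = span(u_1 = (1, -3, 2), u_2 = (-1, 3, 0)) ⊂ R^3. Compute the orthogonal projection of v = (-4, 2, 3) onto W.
proj_W(v) = (-1, 3, 3)

Set up U = [u_1 | ... | u_2] ∈ R^(3×2). The projector onto W = col(U) is P = U (U^T U)^(-1) U^T.
Compute U^T U =
  [14, -10]
  [-10, 10],
and U^T v = (-4, 10).
Solve U^T U · c = U^T v for the coefficients: c = (3/2, 5/2). The projection is proj_W(v) = U c.
Check: (v - proj_W(v)) · u_1 = 0  (should be 0).
Check: (v - proj_W(v)) · u_2 = 0  (should be 0).
Result: proj_W(v) = (-1, 3, 3).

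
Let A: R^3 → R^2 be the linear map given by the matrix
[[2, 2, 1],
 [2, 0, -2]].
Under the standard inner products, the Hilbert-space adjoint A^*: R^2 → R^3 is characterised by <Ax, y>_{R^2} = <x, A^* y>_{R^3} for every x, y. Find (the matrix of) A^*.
A^* = A^T =
[[2, 2],
 [2, 0],
 [1, -2]]

For real matrices with standard dot products, the defining identity <Ax, y> = <x, A^* y> gives (Ax)^T y = x^T (A^*) y, i.e. x^T A^T y = x^T (A^*) y. Since this holds for all x, y, we must have A^* = A^T. Therefore
A^* =
[[2, 2],
 [2, 0],
 [1, -2]].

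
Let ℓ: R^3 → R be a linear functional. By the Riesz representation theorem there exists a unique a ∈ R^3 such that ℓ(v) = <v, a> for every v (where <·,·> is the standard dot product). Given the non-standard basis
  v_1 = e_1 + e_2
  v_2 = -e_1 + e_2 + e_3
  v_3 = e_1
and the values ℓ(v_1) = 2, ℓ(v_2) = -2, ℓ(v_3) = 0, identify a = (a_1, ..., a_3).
a = (0, 2, -4)

Write a = (a_1, ..., a_3) in the standard basis. For each basis vector v_i, ℓ(v_i) = <v_i, a> is a linear equation in the a_j's. Collect the n equations into a matrix system V a = ℓ, where row i of V is v_i (expressed in the standard basis). Since V is invertible (lower-triangular with 1s on the diagonal, up to permutation), solve by back-substitution:
  V =
[[1, 1, 0],
 [-1, 1, 1],
 [1, 0, 0]]
  V a = (2, -2, 0)
Solving gives a = (0, 2, -4).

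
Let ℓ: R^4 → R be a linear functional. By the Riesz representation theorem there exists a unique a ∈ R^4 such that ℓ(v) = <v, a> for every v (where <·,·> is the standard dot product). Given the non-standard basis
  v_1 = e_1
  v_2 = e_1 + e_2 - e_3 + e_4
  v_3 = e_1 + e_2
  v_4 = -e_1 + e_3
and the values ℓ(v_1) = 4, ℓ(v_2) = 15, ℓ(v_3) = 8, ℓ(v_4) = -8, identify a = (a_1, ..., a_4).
a = (4, 4, -4, 3)

Write a = (a_1, ..., a_4) in the standard basis. For each basis vector v_i, ℓ(v_i) = <v_i, a> is a linear equation in the a_j's. Collect the n equations into a matrix system V a = ℓ, where row i of V is v_i (expressed in the standard basis). Since V is invertible (lower-triangular with 1s on the diagonal, up to permutation), solve by back-substitution:
  V =
[[1, 0, 0, 0],
 [1, 1, -1, 1],
 [1, 1, 0, 0],
 [-1, 0, 1, 0]]
  V a = (4, 15, 8, -8)
Solving gives a = (4, 4, -4, 3).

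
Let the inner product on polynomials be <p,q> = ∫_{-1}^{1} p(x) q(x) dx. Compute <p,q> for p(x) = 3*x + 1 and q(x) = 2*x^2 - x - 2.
<p,q> = -14/3

Expand the product: p(x)·q(x) = 6*x^3 - x^2 - 7*x - 2.
∫_{-1}^{1} of each monomial x^k gives [2/(k+1) if k even, 0 if k odd]. Integrating term-by-term (or equivalently evaluating the antiderivative F(x) = 3*x^4/2 - x^3/3 - 7*x^2/2 - 2*x at the endpoints):
  F(1) − F(−1) = -13/3 − (1/3) = -14/3.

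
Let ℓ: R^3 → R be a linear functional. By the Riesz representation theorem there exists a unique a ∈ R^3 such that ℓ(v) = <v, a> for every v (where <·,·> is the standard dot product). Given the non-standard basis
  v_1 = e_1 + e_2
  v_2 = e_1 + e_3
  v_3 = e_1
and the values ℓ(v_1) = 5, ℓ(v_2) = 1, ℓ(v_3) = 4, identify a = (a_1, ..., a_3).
a = (4, 1, -3)

Write a = (a_1, ..., a_3) in the standard basis. For each basis vector v_i, ℓ(v_i) = <v_i, a> is a linear equation in the a_j's. Collect the n equations into a matrix system V a = ℓ, where row i of V is v_i (expressed in the standard basis). Since V is invertible (lower-triangular with 1s on the diagonal, up to permutation), solve by back-substitution:
  V =
[[1, 1, 0],
 [1, 0, 1],
 [1, 0, 0]]
  V a = (5, 1, 4)
Solving gives a = (4, 1, -3).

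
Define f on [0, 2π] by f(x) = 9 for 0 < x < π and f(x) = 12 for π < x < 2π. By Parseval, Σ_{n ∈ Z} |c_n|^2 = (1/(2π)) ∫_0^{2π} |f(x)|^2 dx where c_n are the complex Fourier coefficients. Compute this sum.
Σ |c_n|^2 = 225/2

Parseval equates the L^2 energy of f (normalised by 1/(2π)) with the ℓ^2 sum of its Fourier coefficients: (1/(2π)) ∫_0^{2π} |f|^2 = Σ |c_n|^2.
Compute the left side: (1/(2π)) [∫_0^π 9^2 dx + ∫_π^{2π} 12^2 dx] = (1/(2π)) · (81π + 144π) = (81 + 144)/2 = 225/2.
So Σ_{n ∈ Z} |c_n|^2 = 225/2.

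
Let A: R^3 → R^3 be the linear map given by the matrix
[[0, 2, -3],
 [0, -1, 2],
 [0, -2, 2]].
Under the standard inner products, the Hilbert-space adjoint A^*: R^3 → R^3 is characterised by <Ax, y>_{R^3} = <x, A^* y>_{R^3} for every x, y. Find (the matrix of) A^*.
A^* = A^T =
[[0, 0, 0],
 [2, -1, -2],
 [-3, 2, 2]]

For real matrices with standard dot products, the defining identity <Ax, y> = <x, A^* y> gives (Ax)^T y = x^T (A^*) y, i.e. x^T A^T y = x^T (A^*) y. Since this holds for all x, y, we must have A^* = A^T. Therefore
A^* =
[[0, 0, 0],
 [2, -1, -2],
 [-3, 2, 2]].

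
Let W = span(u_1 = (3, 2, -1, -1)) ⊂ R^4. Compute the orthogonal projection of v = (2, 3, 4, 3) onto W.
proj_W(v) = (1, 2/3, -1/3, -1/3)

Set up U = [u_1 | ... | u_1] ∈ R^(4×1). The projector onto W = col(U) is P = U (U^T U)^(-1) U^T.
Compute U^T U =
  [15],
and U^T v = (5).
Solve U^T U · c = U^T v for the coefficients: c = (1/3). The projection is proj_W(v) = U c.
Check: (v - proj_W(v)) · u_1 = 0  (should be 0).
Result: proj_W(v) = (1, 2/3, -1/3, -1/3).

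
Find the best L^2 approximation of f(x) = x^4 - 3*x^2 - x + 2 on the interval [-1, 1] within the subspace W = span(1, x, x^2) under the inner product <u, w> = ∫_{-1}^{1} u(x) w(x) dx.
g(x) = -15*x^2/7 - x + 67/35

The best approximation g ∈ W is the orthogonal projection of f onto W. Writing g = a_0 + a_1 x + a_2 x^2, the coefficients solve the normal equations G · a = b where
  G_{ij} = <φ_i, φ_j> and b_i = <f, φ_i>, with φ_0 = 1, φ_1 = x, φ_2 = x^2.
G =
  [2, 0, 2/3]
  [0, 2/3, 0]
  [2/3, 0, 2/5],
b = (12/5, -2/3, 44/105).
Solving gives a_0 = 67/35, a_1 = -1, a_2 = -15/7, so
  g(x) = -15*x^2/7 - x + 67/35.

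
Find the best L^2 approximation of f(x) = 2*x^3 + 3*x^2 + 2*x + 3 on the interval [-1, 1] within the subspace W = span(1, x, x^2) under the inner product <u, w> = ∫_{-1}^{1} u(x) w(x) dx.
g(x) = 3*x^2 + 16*x/5 + 3

The best approximation g ∈ W is the orthogonal projection of f onto W. Writing g = a_0 + a_1 x + a_2 x^2, the coefficients solve the normal equations G · a = b where
  G_{ij} = <φ_i, φ_j> and b_i = <f, φ_i>, with φ_0 = 1, φ_1 = x, φ_2 = x^2.
G =
  [2, 0, 2/3]
  [0, 2/3, 0]
  [2/3, 0, 2/5],
b = (8, 32/15, 16/5).
Solving gives a_0 = 3, a_1 = 16/5, a_2 = 3, so
  g(x) = 3*x^2 + 16*x/5 + 3.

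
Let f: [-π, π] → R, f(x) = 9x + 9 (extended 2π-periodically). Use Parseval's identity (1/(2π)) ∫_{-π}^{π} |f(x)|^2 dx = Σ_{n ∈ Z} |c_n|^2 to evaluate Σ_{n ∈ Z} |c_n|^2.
Σ |c_n|^2 = 27π^2 + 81

Expand and integrate term by term over [-π, π]:
  ∫ (9x)^2 dx = 81·(2π^3/3); ∫ 2·9·(9)·x dx = 0 (odd integrand); ∫ 9^2 dx = 81·2π.
So (1/(2π)) ∫_{-π}^{π} (9x + 9)^2 dx = 81π^2/3 + 81 = 27π^2 + 81.
Parseval ⇒ Σ |c_n|^2 = 27π^2 + 81.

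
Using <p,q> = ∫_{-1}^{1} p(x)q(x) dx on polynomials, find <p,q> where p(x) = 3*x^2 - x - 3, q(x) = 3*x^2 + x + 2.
<p,q> = -166/15

Expand the product: p(x)·q(x) = 9*x^4 - 4*x^2 - 5*x - 6.
∫_{-1}^{1} of each monomial x^k gives [2/(k+1) if k even, 0 if k odd]. Integrating term-by-term (or equivalently evaluating the antiderivative F(x) = 9*x^5/5 - 4*x^3/3 - 5*x^2/2 - 6*x at the endpoints):
  F(1) − F(−1) = -241/30 − (91/30) = -166/15.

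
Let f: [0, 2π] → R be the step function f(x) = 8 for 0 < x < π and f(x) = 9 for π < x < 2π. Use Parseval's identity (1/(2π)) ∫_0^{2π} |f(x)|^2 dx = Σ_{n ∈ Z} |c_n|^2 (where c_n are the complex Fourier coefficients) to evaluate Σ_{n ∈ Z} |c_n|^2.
Σ |c_n|^2 = 145/2

Parseval equates the L^2 energy of f (normalised by 1/(2π)) with the ℓ^2 sum of its Fourier coefficients: (1/(2π)) ∫_0^{2π} |f|^2 = Σ |c_n|^2.
Compute the left side: (1/(2π)) [∫_0^π 8^2 dx + ∫_π^{2π} 9^2 dx] = (1/(2π)) · (64π + 81π) = (64 + 81)/2 = 145/2.
So Σ_{n ∈ Z} |c_n|^2 = 145/2.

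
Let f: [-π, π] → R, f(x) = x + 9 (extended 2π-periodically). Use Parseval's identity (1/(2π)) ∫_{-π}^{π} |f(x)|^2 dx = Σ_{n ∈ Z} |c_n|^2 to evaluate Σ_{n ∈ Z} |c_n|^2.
Σ |c_n|^2 = π^2/3 + 81

Expand and integrate term by term over [-π, π]:
  ∫ (x)^2 dx = 1·(2π^3/3); ∫ 2·1·(9)·x dx = 0 (odd integrand); ∫ 9^2 dx = 81·2π.
So (1/(2π)) ∫_{-π}^{π} (x + 9)^2 dx = 1π^2/3 + 81 = π^2/3 + 81.
Parseval ⇒ Σ |c_n|^2 = π^2/3 + 81.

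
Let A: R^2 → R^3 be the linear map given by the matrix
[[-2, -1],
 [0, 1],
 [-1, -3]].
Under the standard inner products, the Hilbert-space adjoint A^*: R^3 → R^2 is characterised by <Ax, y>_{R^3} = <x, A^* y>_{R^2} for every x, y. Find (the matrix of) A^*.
A^* = A^T =
[[-2, 0, -1],
 [-1, 1, -3]]

For real matrices with standard dot products, the defining identity <Ax, y> = <x, A^* y> gives (Ax)^T y = x^T (A^*) y, i.e. x^T A^T y = x^T (A^*) y. Since this holds for all x, y, we must have A^* = A^T. Therefore
A^* =
[[-2, 0, -1],
 [-1, 1, -3]].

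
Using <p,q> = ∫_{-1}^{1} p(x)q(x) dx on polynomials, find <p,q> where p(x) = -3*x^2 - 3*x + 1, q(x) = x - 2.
<p,q> = -2

Expand the product: p(x)·q(x) = -3*x^3 + 3*x^2 + 7*x - 2.
∫_{-1}^{1} of each monomial x^k gives [2/(k+1) if k even, 0 if k odd]. Integrating term-by-term (or equivalently evaluating the antiderivative F(x) = -3*x^4/4 + x^3 + 7*x^2/2 - 2*x at the endpoints):
  F(1) − F(−1) = 7/4 − (15/4) = -2.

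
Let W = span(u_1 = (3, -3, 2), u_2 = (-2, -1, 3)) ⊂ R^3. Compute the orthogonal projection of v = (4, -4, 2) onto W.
proj_W(v) = (1238/299, -86/23, 652/299)

Set up U = [u_1 | ... | u_2] ∈ R^(3×2). The projector onto W = col(U) is P = U (U^T U)^(-1) U^T.
Compute U^T U =
  [22, 3]
  [3, 14],
and U^T v = (28, 2).
Solve U^T U · c = U^T v for the coefficients: c = (386/299, -40/299). The projection is proj_W(v) = U c.
Check: (v - proj_W(v)) · u_1 = 0  (should be 0).
Check: (v - proj_W(v)) · u_2 = 0  (should be 0).
Result: proj_W(v) = (1238/299, -86/23, 652/299).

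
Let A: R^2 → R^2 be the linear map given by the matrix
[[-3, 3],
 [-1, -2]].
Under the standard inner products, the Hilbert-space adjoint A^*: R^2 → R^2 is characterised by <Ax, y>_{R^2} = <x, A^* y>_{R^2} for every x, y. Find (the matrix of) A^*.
A^* = A^T =
[[-3, -1],
 [3, -2]]

For real matrices with standard dot products, the defining identity <Ax, y> = <x, A^* y> gives (Ax)^T y = x^T (A^*) y, i.e. x^T A^T y = x^T (A^*) y. Since this holds for all x, y, we must have A^* = A^T. Therefore
A^* =
[[-3, -1],
 [3, -2]].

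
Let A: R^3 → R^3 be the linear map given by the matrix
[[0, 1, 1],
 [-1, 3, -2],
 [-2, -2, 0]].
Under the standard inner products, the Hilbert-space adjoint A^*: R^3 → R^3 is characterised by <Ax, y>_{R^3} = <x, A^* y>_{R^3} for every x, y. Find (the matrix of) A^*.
A^* = A^T =
[[0, -1, -2],
 [1, 3, -2],
 [1, -2, 0]]

For real matrices with standard dot products, the defining identity <Ax, y> = <x, A^* y> gives (Ax)^T y = x^T (A^*) y, i.e. x^T A^T y = x^T (A^*) y. Since this holds for all x, y, we must have A^* = A^T. Therefore
A^* =
[[0, -1, -2],
 [1, 3, -2],
 [1, -2, 0]].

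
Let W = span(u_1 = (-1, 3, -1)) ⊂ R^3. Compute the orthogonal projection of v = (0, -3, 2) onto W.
proj_W(v) = (1, -3, 1)

Set up U = [u_1 | ... | u_1] ∈ R^(3×1). The projector onto W = col(U) is P = U (U^T U)^(-1) U^T.
Compute U^T U =
  [11],
and U^T v = (-11).
Solve U^T U · c = U^T v for the coefficients: c = (-1). The projection is proj_W(v) = U c.
Check: (v - proj_W(v)) · u_1 = 0  (should be 0).
Result: proj_W(v) = (1, -3, 1).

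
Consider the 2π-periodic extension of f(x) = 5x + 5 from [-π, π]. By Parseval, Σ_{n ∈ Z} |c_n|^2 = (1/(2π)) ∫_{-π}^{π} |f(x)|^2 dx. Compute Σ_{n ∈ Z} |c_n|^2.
Σ |c_n|^2 = 25π^2/3 + 25

Expand and integrate term by term over [-π, π]:
  ∫ (5x)^2 dx = 25·(2π^3/3); ∫ 2·5·(5)·x dx = 0 (odd integrand); ∫ 5^2 dx = 25·2π.
So (1/(2π)) ∫_{-π}^{π} (5x + 5)^2 dx = 25π^2/3 + 25 = 25π^2/3 + 25.
Parseval ⇒ Σ |c_n|^2 = 25π^2/3 + 25.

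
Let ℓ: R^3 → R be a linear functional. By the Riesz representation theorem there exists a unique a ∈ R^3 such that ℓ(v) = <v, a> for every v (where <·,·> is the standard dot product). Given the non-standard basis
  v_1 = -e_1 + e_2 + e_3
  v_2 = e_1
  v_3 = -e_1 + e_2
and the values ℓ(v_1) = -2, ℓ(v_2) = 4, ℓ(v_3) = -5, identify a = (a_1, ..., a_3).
a = (4, -1, 3)

Write a = (a_1, ..., a_3) in the standard basis. For each basis vector v_i, ℓ(v_i) = <v_i, a> is a linear equation in the a_j's. Collect the n equations into a matrix system V a = ℓ, where row i of V is v_i (expressed in the standard basis). Since V is invertible (lower-triangular with 1s on the diagonal, up to permutation), solve by back-substitution:
  V =
[[-1, 1, 1],
 [1, 0, 0],
 [-1, 1, 0]]
  V a = (-2, 4, -5)
Solving gives a = (4, -1, 3).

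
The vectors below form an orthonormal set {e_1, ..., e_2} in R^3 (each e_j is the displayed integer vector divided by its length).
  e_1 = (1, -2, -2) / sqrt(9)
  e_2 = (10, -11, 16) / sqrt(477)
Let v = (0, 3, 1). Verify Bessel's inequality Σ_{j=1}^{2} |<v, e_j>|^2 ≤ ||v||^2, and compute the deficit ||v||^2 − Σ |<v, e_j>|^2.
Σ |<v, e_j>|^2 = 409/53; ||v||^2 = 10; deficit = 121/53

Write each e_j = u_j / sqrt(<u_j, u_j>) where u_j is the displayed integer vector. Then <v, e_j> = <v, u_j> / sqrt(<u_j, u_j>), so |<v, e_j>|^2 = <v, u_j>^2 / <u_j, u_j>.
Coefficients: <v, e_1> = -8/sqrt(9), <v, e_2> = -17/sqrt(477).
Square and sum: Σ |<v, e_j>|^2 = 409/53.
Compute ||v||^2 = v·v = 10.
Deficit = 10 − 409/53 = 121/53 ≥ 0, confirming Bessel's inequality. (The deficit equals ||v − Σ <v,e_j> e_j||^2, the squared distance from v to span{e_j}.)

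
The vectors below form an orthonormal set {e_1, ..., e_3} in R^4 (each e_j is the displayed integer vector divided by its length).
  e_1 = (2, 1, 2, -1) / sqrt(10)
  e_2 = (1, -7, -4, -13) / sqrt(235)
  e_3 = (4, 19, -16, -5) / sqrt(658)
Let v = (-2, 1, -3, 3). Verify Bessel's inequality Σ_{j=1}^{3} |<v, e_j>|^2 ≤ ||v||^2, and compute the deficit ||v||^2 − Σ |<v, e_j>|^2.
Σ |<v, e_j>|^2 = 160/7; ||v||^2 = 23; deficit = 1/7

Write each e_j = u_j / sqrt(<u_j, u_j>) where u_j is the displayed integer vector. Then <v, e_j> = <v, u_j> / sqrt(<u_j, u_j>), so |<v, e_j>|^2 = <v, u_j>^2 / <u_j, u_j>.
Coefficients: <v, e_1> = -12/sqrt(10), <v, e_2> = -36/sqrt(235), <v, e_3> = 44/sqrt(658).
Square and sum: Σ |<v, e_j>|^2 = 160/7.
Compute ||v||^2 = v·v = 23.
Deficit = 23 − 160/7 = 1/7 ≥ 0, confirming Bessel's inequality. (The deficit equals ||v − Σ <v,e_j> e_j||^2, the squared distance from v to span{e_j}.)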